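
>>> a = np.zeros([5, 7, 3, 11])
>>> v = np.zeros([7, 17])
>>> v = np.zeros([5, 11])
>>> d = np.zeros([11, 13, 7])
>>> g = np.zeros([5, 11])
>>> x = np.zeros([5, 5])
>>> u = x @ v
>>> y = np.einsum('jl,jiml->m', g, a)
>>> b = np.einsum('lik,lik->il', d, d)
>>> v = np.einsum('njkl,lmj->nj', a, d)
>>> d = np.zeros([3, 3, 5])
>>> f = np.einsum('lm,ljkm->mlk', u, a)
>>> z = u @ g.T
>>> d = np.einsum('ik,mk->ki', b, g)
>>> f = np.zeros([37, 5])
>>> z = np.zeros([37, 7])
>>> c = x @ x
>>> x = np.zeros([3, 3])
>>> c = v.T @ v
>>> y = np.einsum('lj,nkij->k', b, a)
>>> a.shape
(5, 7, 3, 11)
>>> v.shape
(5, 7)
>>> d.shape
(11, 13)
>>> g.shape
(5, 11)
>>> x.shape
(3, 3)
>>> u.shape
(5, 11)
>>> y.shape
(7,)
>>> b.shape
(13, 11)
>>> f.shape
(37, 5)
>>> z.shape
(37, 7)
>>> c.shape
(7, 7)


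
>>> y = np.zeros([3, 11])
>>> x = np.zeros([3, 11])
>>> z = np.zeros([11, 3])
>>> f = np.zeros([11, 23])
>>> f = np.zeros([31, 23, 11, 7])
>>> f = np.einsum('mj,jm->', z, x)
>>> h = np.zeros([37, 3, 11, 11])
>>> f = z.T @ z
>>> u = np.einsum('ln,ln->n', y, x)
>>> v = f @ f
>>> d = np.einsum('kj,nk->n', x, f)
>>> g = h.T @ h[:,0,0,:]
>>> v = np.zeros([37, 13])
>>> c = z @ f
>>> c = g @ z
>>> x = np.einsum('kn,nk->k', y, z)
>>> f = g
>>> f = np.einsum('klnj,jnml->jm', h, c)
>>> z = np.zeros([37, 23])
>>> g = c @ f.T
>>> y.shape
(3, 11)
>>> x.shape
(3,)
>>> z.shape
(37, 23)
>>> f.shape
(11, 3)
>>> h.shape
(37, 3, 11, 11)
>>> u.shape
(11,)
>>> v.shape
(37, 13)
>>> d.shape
(3,)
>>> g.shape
(11, 11, 3, 11)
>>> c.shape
(11, 11, 3, 3)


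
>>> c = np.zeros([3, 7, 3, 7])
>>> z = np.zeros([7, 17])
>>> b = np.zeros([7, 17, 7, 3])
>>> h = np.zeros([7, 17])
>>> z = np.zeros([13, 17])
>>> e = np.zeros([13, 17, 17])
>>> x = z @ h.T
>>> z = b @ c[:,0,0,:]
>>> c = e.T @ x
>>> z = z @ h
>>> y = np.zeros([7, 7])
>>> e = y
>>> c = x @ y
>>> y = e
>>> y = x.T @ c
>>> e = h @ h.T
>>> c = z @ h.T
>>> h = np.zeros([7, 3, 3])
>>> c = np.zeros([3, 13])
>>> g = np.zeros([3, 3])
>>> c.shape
(3, 13)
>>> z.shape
(7, 17, 7, 17)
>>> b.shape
(7, 17, 7, 3)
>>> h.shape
(7, 3, 3)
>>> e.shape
(7, 7)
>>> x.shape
(13, 7)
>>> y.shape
(7, 7)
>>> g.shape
(3, 3)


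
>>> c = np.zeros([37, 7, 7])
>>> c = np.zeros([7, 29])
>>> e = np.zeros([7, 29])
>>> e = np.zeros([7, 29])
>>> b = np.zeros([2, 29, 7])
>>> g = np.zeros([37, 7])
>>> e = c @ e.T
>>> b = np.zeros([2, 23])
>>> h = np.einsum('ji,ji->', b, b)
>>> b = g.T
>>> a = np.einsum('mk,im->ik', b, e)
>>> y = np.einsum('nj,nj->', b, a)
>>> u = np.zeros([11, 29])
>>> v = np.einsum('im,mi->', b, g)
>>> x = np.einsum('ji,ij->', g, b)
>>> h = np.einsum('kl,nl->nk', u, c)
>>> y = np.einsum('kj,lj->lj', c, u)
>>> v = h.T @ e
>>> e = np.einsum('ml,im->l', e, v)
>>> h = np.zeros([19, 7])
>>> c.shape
(7, 29)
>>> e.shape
(7,)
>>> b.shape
(7, 37)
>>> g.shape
(37, 7)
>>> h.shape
(19, 7)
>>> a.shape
(7, 37)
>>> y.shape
(11, 29)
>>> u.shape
(11, 29)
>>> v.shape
(11, 7)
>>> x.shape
()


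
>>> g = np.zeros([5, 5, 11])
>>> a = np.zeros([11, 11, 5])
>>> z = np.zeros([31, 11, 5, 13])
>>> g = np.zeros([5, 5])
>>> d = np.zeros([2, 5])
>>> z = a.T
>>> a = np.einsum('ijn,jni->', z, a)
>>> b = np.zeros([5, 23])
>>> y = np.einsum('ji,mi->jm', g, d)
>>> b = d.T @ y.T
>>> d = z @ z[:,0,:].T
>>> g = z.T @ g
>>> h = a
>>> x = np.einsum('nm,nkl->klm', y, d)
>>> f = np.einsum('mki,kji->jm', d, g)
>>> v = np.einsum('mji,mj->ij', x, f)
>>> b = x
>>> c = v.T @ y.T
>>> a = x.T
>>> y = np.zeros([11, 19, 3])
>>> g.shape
(11, 11, 5)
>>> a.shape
(2, 5, 11)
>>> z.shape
(5, 11, 11)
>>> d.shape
(5, 11, 5)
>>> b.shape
(11, 5, 2)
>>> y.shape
(11, 19, 3)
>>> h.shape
()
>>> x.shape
(11, 5, 2)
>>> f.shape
(11, 5)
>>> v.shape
(2, 5)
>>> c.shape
(5, 5)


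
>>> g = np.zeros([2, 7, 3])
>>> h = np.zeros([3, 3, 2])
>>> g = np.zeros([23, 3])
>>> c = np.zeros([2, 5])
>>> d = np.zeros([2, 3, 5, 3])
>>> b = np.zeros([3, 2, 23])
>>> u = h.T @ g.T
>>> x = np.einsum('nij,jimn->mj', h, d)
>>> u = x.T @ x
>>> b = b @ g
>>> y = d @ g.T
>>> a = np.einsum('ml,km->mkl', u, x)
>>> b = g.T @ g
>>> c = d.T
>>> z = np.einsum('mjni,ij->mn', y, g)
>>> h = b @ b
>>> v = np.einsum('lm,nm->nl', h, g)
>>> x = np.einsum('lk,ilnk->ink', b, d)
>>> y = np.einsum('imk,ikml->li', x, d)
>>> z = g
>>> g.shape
(23, 3)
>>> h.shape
(3, 3)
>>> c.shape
(3, 5, 3, 2)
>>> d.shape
(2, 3, 5, 3)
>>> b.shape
(3, 3)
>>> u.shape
(2, 2)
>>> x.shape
(2, 5, 3)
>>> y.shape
(3, 2)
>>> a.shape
(2, 5, 2)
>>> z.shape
(23, 3)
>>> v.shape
(23, 3)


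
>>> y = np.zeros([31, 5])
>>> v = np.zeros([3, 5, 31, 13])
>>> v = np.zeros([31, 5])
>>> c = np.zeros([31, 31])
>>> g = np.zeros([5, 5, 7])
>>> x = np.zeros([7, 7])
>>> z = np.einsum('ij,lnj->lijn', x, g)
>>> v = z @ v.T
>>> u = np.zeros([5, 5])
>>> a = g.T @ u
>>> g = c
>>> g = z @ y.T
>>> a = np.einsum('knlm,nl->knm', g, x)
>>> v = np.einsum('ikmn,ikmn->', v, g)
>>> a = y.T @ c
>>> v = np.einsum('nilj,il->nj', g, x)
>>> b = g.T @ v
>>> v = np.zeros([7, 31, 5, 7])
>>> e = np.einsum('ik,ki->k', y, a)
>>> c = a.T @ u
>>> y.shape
(31, 5)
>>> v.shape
(7, 31, 5, 7)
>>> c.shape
(31, 5)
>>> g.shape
(5, 7, 7, 31)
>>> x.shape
(7, 7)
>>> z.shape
(5, 7, 7, 5)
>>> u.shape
(5, 5)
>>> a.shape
(5, 31)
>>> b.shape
(31, 7, 7, 31)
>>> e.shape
(5,)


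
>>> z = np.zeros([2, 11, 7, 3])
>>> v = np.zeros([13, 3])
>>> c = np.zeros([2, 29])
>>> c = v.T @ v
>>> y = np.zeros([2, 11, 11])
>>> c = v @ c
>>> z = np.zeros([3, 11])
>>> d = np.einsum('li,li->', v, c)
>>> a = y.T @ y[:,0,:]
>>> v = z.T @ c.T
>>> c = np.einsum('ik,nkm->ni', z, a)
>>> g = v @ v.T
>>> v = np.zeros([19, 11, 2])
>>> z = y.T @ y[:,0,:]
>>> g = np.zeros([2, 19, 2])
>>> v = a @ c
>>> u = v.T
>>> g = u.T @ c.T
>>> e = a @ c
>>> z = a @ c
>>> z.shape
(11, 11, 3)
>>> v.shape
(11, 11, 3)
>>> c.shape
(11, 3)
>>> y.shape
(2, 11, 11)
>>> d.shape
()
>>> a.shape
(11, 11, 11)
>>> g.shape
(11, 11, 11)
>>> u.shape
(3, 11, 11)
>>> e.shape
(11, 11, 3)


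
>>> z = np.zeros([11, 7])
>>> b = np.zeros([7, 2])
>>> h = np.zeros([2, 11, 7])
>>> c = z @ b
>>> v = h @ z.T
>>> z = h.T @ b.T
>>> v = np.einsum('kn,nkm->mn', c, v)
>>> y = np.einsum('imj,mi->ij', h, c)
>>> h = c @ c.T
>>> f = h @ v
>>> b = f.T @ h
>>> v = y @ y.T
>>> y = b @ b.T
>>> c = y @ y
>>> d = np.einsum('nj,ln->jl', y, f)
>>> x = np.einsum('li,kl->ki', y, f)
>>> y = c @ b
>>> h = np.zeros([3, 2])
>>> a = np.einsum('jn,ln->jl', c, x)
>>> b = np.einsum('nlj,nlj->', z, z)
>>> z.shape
(7, 11, 7)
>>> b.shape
()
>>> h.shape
(3, 2)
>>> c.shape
(2, 2)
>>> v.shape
(2, 2)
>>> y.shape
(2, 11)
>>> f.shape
(11, 2)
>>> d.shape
(2, 11)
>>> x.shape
(11, 2)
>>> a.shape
(2, 11)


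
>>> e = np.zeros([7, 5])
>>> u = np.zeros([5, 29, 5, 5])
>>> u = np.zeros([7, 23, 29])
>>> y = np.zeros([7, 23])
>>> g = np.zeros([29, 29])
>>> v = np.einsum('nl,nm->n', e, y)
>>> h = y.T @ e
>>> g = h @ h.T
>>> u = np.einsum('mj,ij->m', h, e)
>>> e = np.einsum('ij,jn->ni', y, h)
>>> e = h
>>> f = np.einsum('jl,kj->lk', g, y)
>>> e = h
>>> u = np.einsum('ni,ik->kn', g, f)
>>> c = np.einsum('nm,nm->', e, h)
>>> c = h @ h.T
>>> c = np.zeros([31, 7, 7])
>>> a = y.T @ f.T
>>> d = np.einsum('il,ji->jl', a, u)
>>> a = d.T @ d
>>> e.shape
(23, 5)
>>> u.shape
(7, 23)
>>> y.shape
(7, 23)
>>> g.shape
(23, 23)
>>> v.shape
(7,)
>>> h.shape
(23, 5)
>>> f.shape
(23, 7)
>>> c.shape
(31, 7, 7)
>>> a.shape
(23, 23)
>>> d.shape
(7, 23)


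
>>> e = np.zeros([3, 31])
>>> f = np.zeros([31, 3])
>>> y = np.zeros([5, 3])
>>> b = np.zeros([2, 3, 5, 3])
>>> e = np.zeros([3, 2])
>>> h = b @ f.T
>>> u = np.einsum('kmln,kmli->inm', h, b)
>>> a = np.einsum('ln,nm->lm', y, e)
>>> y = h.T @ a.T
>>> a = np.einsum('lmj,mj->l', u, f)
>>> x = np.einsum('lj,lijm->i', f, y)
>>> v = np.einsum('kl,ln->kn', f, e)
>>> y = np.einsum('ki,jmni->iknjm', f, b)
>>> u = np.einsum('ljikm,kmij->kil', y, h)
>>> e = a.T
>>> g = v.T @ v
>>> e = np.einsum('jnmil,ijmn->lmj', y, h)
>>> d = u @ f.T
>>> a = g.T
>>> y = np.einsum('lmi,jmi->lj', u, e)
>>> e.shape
(3, 5, 3)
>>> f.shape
(31, 3)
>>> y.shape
(2, 3)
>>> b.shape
(2, 3, 5, 3)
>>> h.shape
(2, 3, 5, 31)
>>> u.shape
(2, 5, 3)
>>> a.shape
(2, 2)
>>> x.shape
(5,)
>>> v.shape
(31, 2)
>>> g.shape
(2, 2)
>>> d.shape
(2, 5, 31)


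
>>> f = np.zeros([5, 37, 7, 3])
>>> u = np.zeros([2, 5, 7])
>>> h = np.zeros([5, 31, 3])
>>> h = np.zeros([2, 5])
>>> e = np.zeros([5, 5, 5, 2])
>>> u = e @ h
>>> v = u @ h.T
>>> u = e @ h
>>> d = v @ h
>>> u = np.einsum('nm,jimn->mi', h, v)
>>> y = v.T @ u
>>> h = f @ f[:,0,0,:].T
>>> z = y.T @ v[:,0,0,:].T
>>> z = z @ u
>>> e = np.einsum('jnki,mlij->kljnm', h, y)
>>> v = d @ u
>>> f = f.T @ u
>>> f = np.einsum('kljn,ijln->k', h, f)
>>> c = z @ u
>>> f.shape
(5,)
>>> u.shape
(5, 5)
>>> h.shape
(5, 37, 7, 5)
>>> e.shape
(7, 5, 5, 37, 2)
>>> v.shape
(5, 5, 5, 5)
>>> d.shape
(5, 5, 5, 5)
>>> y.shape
(2, 5, 5, 5)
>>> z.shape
(5, 5, 5, 5)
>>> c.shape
(5, 5, 5, 5)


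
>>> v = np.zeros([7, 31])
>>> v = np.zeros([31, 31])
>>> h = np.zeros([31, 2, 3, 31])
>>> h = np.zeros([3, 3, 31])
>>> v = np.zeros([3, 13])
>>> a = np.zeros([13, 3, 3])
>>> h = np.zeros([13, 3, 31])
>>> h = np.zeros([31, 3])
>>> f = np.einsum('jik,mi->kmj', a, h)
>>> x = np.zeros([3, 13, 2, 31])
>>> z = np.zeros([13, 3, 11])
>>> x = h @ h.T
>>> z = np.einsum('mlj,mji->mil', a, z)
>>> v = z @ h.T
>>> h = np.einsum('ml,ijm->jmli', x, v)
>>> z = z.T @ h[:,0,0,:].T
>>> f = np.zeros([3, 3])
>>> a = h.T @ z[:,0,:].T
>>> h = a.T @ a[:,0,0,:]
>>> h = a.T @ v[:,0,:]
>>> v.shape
(13, 11, 31)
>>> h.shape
(3, 31, 31, 31)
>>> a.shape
(13, 31, 31, 3)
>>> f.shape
(3, 3)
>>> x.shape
(31, 31)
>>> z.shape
(3, 11, 11)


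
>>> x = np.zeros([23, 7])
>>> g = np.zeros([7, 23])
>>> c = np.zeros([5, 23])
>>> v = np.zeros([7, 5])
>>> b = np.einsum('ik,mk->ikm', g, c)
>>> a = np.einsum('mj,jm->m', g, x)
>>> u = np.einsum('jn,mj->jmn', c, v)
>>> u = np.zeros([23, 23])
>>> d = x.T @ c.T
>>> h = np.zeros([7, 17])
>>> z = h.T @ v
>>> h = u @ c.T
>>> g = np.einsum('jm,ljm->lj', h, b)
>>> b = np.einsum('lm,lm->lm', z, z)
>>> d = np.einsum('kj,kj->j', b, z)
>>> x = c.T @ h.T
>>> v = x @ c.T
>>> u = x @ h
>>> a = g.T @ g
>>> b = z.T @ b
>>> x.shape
(23, 23)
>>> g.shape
(7, 23)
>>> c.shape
(5, 23)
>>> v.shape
(23, 5)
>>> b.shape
(5, 5)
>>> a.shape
(23, 23)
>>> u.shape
(23, 5)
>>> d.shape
(5,)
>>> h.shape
(23, 5)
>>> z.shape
(17, 5)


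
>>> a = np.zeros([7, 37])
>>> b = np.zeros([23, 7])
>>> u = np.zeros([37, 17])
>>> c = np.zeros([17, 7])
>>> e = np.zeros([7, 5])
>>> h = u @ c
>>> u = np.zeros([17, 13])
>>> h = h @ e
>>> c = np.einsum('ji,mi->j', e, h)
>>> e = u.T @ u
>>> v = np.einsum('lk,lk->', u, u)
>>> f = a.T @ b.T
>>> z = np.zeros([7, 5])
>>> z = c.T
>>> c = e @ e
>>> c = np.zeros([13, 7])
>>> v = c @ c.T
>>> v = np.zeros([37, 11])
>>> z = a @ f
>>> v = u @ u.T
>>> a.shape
(7, 37)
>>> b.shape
(23, 7)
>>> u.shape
(17, 13)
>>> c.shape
(13, 7)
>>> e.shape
(13, 13)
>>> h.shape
(37, 5)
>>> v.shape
(17, 17)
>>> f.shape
(37, 23)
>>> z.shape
(7, 23)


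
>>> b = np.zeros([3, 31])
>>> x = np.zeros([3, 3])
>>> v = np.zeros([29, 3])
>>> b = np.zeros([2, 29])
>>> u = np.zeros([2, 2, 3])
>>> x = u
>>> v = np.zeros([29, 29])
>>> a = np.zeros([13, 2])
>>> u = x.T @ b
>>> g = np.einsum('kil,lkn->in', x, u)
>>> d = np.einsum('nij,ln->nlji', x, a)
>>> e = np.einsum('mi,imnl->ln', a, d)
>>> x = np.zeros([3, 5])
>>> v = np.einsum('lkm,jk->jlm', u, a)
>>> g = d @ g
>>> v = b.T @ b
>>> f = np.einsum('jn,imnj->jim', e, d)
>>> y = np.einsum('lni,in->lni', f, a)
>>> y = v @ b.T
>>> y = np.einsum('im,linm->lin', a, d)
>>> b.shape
(2, 29)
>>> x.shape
(3, 5)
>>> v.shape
(29, 29)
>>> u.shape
(3, 2, 29)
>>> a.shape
(13, 2)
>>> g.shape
(2, 13, 3, 29)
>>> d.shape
(2, 13, 3, 2)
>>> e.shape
(2, 3)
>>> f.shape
(2, 2, 13)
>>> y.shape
(2, 13, 3)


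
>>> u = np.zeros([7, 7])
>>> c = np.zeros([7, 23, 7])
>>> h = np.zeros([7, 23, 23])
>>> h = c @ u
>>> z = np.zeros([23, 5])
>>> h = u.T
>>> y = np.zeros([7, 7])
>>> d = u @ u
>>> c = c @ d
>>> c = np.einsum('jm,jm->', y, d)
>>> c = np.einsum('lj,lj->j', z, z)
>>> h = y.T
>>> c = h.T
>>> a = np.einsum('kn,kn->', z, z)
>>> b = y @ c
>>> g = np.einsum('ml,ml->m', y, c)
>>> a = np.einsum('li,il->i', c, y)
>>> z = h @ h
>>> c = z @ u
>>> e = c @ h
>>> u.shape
(7, 7)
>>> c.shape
(7, 7)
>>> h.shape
(7, 7)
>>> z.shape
(7, 7)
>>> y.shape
(7, 7)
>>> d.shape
(7, 7)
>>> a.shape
(7,)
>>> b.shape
(7, 7)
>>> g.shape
(7,)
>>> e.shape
(7, 7)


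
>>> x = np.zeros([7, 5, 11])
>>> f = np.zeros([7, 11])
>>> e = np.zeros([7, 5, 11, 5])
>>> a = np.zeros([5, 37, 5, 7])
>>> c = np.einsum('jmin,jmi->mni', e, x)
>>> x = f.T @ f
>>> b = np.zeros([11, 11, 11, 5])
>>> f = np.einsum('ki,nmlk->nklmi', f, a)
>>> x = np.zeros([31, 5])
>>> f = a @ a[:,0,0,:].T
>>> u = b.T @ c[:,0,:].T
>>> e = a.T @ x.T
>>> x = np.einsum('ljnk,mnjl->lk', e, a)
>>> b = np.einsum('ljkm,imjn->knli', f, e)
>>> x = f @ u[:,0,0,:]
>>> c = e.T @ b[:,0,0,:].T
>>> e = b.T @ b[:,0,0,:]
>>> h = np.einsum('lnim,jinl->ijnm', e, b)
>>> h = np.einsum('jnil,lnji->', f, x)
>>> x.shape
(5, 37, 5, 5)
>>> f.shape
(5, 37, 5, 5)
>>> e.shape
(7, 5, 31, 7)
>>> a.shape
(5, 37, 5, 7)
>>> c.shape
(31, 37, 5, 5)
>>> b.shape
(5, 31, 5, 7)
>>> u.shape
(5, 11, 11, 5)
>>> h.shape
()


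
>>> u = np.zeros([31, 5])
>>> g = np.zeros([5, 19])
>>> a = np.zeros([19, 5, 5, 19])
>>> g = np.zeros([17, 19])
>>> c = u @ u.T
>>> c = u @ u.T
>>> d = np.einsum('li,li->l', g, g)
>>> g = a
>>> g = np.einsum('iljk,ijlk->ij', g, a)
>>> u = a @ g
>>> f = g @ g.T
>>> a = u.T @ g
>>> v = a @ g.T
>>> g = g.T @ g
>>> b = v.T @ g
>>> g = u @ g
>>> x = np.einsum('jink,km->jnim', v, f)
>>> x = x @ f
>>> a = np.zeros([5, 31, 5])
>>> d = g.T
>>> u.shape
(19, 5, 5, 5)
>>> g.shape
(19, 5, 5, 5)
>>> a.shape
(5, 31, 5)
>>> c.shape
(31, 31)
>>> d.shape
(5, 5, 5, 19)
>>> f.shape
(19, 19)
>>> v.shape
(5, 5, 5, 19)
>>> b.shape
(19, 5, 5, 5)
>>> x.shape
(5, 5, 5, 19)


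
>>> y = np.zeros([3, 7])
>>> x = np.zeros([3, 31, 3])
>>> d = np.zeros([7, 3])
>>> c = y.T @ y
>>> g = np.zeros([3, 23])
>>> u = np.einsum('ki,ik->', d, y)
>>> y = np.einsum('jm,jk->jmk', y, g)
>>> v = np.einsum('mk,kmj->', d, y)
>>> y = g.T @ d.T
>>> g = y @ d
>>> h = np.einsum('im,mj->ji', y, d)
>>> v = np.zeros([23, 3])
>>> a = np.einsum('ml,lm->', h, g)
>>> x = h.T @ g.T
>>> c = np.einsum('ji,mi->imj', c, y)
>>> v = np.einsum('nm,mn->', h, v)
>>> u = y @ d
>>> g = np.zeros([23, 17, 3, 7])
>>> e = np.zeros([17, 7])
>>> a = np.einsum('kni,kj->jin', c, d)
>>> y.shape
(23, 7)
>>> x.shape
(23, 23)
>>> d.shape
(7, 3)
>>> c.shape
(7, 23, 7)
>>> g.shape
(23, 17, 3, 7)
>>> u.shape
(23, 3)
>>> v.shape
()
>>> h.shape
(3, 23)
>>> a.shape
(3, 7, 23)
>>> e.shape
(17, 7)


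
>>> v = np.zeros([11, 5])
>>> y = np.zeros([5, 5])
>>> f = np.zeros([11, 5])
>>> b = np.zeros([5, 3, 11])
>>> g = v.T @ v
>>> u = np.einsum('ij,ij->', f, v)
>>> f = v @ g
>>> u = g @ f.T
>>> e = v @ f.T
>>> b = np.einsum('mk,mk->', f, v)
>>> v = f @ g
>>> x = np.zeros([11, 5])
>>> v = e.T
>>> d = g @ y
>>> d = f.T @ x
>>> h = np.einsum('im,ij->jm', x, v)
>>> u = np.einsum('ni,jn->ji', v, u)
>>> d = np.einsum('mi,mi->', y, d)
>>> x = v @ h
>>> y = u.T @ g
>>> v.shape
(11, 11)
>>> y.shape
(11, 5)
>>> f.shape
(11, 5)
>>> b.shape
()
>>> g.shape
(5, 5)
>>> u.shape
(5, 11)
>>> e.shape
(11, 11)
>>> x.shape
(11, 5)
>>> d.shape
()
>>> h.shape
(11, 5)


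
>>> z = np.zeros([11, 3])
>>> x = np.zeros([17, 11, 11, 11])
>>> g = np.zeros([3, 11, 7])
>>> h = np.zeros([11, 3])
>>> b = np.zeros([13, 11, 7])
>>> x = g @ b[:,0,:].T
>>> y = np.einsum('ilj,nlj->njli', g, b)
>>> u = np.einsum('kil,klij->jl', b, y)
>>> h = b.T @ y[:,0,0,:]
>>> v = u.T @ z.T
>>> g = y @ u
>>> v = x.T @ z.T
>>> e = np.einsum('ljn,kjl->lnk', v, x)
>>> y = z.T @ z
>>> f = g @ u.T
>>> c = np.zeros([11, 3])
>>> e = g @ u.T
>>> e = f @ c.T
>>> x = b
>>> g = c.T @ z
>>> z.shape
(11, 3)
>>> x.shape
(13, 11, 7)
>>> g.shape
(3, 3)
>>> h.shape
(7, 11, 3)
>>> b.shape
(13, 11, 7)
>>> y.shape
(3, 3)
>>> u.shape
(3, 7)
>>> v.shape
(13, 11, 11)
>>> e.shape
(13, 7, 11, 11)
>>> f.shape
(13, 7, 11, 3)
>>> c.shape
(11, 3)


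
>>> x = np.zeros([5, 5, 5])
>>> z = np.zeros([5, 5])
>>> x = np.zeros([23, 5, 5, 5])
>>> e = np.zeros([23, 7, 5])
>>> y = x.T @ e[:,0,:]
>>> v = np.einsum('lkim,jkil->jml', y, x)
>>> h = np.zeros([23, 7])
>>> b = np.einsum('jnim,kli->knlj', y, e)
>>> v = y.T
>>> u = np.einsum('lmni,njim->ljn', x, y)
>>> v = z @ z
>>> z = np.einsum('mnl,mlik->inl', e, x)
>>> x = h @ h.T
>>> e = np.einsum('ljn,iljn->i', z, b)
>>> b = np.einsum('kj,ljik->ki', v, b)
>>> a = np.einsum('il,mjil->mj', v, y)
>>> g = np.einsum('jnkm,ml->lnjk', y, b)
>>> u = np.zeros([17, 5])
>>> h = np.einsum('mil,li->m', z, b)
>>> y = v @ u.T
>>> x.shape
(23, 23)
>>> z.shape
(5, 7, 5)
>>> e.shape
(23,)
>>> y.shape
(5, 17)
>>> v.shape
(5, 5)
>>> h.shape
(5,)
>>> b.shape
(5, 7)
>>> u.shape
(17, 5)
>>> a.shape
(5, 5)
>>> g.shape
(7, 5, 5, 5)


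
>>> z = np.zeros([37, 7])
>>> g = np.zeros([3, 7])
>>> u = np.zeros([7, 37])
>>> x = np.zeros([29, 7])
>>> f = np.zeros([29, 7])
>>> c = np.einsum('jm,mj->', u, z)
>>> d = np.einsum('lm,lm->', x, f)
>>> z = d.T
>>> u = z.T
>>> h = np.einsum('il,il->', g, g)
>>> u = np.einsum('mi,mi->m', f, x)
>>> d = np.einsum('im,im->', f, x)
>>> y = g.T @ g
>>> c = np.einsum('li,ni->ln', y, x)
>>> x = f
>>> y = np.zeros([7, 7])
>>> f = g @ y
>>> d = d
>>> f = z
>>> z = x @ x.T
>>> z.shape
(29, 29)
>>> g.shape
(3, 7)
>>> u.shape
(29,)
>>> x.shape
(29, 7)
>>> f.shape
()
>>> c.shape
(7, 29)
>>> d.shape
()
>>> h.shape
()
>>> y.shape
(7, 7)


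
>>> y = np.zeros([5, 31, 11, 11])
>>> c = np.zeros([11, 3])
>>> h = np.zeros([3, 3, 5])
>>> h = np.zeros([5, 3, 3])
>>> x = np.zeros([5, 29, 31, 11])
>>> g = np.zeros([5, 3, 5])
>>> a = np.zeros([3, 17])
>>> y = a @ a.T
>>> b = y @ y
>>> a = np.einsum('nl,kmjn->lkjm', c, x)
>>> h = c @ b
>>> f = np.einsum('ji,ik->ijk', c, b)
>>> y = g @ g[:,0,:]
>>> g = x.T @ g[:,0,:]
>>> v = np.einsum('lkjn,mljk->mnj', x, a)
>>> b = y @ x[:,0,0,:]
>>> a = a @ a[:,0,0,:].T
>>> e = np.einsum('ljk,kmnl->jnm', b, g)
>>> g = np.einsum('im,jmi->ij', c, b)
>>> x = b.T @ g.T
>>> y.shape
(5, 3, 5)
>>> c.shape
(11, 3)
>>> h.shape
(11, 3)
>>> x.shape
(11, 3, 11)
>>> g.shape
(11, 5)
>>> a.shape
(3, 5, 31, 3)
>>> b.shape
(5, 3, 11)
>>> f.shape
(3, 11, 3)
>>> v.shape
(3, 11, 31)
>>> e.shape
(3, 29, 31)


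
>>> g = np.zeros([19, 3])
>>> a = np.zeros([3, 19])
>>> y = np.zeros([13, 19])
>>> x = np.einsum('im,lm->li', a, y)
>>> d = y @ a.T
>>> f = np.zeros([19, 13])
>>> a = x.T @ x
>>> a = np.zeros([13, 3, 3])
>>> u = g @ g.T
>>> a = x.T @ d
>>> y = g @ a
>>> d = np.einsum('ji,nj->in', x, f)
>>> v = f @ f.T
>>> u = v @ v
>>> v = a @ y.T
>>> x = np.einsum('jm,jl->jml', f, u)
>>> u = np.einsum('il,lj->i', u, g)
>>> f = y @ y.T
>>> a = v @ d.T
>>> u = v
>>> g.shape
(19, 3)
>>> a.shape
(3, 3)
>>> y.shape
(19, 3)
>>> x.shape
(19, 13, 19)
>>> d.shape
(3, 19)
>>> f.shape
(19, 19)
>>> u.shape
(3, 19)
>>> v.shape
(3, 19)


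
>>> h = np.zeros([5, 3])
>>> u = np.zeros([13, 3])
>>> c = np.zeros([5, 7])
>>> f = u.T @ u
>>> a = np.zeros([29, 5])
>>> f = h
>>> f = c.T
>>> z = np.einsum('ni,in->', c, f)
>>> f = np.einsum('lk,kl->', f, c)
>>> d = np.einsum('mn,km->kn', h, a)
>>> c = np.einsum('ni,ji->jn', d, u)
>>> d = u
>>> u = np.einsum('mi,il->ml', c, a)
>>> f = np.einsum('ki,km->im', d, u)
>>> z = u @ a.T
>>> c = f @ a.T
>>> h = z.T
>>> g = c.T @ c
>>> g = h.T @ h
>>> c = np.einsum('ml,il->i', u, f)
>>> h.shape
(29, 13)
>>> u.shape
(13, 5)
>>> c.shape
(3,)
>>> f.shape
(3, 5)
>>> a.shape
(29, 5)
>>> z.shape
(13, 29)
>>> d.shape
(13, 3)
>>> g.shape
(13, 13)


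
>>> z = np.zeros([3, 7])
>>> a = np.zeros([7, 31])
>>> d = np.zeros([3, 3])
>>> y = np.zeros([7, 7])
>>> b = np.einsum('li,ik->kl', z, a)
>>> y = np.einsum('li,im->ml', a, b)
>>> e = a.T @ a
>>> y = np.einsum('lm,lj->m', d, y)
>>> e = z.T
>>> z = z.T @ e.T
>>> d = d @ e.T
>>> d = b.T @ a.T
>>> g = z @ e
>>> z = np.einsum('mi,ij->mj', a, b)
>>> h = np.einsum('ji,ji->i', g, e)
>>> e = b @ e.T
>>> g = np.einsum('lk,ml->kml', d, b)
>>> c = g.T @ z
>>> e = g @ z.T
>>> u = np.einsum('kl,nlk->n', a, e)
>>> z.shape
(7, 3)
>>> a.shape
(7, 31)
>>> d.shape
(3, 7)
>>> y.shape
(3,)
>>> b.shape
(31, 3)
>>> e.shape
(7, 31, 7)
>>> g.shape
(7, 31, 3)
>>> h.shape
(3,)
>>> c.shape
(3, 31, 3)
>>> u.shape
(7,)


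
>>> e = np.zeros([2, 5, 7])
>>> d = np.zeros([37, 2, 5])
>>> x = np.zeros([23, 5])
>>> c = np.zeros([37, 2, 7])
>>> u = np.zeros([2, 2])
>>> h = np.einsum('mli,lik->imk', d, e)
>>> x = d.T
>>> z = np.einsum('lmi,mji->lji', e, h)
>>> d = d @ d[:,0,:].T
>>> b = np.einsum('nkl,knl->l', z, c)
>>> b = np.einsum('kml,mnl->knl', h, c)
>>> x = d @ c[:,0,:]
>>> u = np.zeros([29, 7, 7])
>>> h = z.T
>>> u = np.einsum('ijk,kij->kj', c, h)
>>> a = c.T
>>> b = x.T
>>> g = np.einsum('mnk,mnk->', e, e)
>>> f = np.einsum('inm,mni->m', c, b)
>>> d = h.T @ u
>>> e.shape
(2, 5, 7)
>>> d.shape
(2, 37, 2)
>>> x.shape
(37, 2, 7)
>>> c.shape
(37, 2, 7)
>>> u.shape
(7, 2)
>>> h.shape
(7, 37, 2)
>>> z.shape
(2, 37, 7)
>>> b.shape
(7, 2, 37)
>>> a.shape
(7, 2, 37)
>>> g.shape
()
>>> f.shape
(7,)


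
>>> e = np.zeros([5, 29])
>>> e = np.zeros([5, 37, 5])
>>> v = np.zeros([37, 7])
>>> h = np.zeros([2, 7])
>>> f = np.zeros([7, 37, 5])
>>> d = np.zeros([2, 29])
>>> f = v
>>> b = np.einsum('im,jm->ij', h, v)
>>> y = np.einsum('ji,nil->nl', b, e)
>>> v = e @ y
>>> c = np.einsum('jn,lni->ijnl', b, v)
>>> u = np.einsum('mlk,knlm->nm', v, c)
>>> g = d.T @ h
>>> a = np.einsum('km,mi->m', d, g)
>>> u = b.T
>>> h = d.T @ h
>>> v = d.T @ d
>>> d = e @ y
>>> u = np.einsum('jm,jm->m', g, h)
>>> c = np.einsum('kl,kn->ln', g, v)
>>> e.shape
(5, 37, 5)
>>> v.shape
(29, 29)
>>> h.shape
(29, 7)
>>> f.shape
(37, 7)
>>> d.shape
(5, 37, 5)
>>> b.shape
(2, 37)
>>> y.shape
(5, 5)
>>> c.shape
(7, 29)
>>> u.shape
(7,)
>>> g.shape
(29, 7)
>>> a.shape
(29,)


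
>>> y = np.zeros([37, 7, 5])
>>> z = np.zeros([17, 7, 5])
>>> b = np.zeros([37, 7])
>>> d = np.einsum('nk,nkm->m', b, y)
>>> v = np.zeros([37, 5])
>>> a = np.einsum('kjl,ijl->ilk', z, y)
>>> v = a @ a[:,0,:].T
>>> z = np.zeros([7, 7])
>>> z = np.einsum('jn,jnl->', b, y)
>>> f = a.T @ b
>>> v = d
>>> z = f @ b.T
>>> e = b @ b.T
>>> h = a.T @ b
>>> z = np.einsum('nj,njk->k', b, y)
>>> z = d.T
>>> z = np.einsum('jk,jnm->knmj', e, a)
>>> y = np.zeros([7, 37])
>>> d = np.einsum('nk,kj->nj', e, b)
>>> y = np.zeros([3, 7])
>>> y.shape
(3, 7)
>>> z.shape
(37, 5, 17, 37)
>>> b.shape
(37, 7)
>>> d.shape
(37, 7)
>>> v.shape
(5,)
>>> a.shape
(37, 5, 17)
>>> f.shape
(17, 5, 7)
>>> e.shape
(37, 37)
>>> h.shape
(17, 5, 7)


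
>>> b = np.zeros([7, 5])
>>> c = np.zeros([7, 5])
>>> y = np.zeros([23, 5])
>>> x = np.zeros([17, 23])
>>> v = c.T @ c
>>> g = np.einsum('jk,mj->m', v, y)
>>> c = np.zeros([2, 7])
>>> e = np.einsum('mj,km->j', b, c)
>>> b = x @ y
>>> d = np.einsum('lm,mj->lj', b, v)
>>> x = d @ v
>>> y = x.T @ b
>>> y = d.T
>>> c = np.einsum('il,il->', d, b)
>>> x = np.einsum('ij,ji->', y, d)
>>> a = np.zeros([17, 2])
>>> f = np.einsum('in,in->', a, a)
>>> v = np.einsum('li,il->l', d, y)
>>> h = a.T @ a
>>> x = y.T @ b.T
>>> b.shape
(17, 5)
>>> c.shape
()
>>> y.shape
(5, 17)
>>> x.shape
(17, 17)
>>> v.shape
(17,)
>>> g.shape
(23,)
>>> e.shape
(5,)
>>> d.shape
(17, 5)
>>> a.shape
(17, 2)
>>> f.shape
()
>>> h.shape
(2, 2)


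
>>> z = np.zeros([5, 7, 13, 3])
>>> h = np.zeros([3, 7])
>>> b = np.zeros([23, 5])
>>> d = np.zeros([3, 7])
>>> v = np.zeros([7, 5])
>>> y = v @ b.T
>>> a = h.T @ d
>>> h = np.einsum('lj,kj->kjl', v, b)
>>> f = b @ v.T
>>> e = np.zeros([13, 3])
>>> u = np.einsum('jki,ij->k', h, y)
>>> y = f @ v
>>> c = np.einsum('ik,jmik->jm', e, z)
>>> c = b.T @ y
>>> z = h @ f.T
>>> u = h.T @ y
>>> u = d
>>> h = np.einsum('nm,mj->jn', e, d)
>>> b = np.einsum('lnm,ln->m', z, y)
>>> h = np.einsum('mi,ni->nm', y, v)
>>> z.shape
(23, 5, 23)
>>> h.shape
(7, 23)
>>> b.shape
(23,)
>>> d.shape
(3, 7)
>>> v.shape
(7, 5)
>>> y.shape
(23, 5)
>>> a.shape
(7, 7)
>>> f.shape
(23, 7)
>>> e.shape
(13, 3)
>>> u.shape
(3, 7)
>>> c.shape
(5, 5)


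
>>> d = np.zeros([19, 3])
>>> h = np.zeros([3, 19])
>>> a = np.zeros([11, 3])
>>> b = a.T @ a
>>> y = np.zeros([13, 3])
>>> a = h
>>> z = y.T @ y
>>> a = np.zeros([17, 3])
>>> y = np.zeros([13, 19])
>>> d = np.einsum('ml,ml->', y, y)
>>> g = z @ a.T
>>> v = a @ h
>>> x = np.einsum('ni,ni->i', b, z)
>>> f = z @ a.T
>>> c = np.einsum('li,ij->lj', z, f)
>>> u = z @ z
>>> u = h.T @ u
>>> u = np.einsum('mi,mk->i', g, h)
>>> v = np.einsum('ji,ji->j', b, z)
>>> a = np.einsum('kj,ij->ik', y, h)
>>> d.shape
()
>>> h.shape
(3, 19)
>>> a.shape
(3, 13)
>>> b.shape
(3, 3)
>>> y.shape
(13, 19)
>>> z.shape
(3, 3)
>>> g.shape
(3, 17)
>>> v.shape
(3,)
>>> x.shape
(3,)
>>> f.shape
(3, 17)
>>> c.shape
(3, 17)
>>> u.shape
(17,)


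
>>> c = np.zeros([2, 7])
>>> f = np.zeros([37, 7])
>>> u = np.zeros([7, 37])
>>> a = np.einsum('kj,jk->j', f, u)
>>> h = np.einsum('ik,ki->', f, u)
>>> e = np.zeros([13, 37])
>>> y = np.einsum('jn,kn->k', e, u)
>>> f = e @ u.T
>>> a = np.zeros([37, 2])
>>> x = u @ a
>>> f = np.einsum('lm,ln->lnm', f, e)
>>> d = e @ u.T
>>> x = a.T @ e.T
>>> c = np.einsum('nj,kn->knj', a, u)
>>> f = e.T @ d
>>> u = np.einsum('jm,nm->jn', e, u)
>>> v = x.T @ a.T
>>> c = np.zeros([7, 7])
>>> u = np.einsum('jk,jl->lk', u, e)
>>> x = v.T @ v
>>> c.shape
(7, 7)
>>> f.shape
(37, 7)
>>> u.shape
(37, 7)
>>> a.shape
(37, 2)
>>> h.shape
()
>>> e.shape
(13, 37)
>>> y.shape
(7,)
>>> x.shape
(37, 37)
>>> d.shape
(13, 7)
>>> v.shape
(13, 37)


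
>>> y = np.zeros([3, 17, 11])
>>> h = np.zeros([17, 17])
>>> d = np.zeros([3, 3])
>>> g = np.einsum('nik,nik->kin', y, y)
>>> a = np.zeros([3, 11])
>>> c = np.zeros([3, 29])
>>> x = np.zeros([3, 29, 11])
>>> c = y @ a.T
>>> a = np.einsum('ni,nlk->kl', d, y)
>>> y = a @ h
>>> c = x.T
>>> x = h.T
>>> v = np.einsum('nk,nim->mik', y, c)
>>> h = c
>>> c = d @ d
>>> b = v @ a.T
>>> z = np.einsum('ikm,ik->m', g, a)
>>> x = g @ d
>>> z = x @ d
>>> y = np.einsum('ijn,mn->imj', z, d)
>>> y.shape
(11, 3, 17)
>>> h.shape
(11, 29, 3)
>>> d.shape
(3, 3)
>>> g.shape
(11, 17, 3)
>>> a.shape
(11, 17)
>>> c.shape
(3, 3)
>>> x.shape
(11, 17, 3)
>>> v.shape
(3, 29, 17)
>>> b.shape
(3, 29, 11)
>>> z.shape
(11, 17, 3)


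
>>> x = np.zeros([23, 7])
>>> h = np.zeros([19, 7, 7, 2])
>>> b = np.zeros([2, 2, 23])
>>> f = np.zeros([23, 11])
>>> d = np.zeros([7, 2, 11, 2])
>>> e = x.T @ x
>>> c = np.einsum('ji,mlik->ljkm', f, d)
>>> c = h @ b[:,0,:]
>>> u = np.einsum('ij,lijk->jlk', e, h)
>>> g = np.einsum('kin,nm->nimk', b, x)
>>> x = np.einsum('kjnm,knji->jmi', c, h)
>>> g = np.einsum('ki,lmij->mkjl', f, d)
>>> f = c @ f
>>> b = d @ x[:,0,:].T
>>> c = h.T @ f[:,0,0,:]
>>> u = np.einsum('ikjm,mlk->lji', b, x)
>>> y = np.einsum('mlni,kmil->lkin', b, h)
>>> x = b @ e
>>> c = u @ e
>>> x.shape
(7, 2, 11, 7)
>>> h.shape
(19, 7, 7, 2)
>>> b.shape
(7, 2, 11, 7)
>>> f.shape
(19, 7, 7, 11)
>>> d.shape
(7, 2, 11, 2)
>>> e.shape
(7, 7)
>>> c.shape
(23, 11, 7)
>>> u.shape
(23, 11, 7)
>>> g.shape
(2, 23, 2, 7)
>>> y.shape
(2, 19, 7, 11)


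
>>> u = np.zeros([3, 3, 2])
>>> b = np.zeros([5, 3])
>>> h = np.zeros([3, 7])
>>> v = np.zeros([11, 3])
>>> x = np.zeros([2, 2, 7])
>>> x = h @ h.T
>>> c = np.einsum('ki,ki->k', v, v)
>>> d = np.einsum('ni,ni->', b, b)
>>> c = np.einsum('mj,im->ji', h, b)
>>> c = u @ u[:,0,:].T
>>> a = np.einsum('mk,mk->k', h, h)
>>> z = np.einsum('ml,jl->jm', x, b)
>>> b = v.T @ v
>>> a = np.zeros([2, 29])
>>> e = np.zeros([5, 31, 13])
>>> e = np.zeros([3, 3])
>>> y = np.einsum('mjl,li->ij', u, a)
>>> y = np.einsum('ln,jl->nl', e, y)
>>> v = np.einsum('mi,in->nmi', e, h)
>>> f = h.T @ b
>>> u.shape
(3, 3, 2)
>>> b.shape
(3, 3)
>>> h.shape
(3, 7)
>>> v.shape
(7, 3, 3)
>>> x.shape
(3, 3)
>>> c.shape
(3, 3, 3)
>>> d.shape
()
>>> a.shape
(2, 29)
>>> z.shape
(5, 3)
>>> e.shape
(3, 3)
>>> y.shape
(3, 3)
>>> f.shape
(7, 3)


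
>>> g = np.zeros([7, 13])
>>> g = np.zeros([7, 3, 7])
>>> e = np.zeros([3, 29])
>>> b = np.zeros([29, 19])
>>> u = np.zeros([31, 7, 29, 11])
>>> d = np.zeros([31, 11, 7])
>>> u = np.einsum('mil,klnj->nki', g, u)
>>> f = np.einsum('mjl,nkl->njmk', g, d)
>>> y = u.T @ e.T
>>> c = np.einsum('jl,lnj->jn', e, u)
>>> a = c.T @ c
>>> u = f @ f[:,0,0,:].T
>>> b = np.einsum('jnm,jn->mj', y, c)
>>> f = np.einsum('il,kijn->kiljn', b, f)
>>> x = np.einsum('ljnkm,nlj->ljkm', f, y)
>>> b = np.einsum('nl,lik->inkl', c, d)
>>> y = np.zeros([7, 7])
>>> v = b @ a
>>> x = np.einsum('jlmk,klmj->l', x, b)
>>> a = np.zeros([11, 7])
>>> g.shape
(7, 3, 7)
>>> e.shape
(3, 29)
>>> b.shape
(11, 3, 7, 31)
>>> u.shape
(31, 3, 7, 31)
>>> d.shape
(31, 11, 7)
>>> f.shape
(31, 3, 3, 7, 11)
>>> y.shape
(7, 7)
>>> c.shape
(3, 31)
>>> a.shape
(11, 7)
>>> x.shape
(3,)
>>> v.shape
(11, 3, 7, 31)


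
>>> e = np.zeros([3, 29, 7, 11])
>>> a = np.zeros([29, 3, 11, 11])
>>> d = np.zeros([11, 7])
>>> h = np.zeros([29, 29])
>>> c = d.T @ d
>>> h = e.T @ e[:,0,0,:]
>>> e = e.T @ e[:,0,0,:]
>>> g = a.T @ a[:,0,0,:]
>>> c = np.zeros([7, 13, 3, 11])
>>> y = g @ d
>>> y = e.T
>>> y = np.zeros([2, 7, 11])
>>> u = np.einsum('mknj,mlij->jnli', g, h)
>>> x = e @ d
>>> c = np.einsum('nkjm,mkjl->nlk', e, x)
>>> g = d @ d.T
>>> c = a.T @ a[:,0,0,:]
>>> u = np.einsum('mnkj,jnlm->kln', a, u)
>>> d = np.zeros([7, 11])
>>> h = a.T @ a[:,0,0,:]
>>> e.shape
(11, 7, 29, 11)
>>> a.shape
(29, 3, 11, 11)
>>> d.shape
(7, 11)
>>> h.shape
(11, 11, 3, 11)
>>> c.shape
(11, 11, 3, 11)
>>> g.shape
(11, 11)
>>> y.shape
(2, 7, 11)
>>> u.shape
(11, 7, 3)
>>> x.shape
(11, 7, 29, 7)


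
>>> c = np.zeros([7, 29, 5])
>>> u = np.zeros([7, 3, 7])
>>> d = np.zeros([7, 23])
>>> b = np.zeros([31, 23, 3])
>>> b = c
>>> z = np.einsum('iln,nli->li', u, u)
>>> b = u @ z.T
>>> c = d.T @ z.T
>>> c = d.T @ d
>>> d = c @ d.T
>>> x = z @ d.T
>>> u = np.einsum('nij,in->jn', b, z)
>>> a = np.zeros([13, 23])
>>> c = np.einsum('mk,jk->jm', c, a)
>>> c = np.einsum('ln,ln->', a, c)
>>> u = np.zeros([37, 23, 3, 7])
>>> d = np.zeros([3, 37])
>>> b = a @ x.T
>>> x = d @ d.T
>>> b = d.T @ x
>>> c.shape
()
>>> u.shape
(37, 23, 3, 7)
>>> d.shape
(3, 37)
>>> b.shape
(37, 3)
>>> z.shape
(3, 7)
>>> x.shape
(3, 3)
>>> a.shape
(13, 23)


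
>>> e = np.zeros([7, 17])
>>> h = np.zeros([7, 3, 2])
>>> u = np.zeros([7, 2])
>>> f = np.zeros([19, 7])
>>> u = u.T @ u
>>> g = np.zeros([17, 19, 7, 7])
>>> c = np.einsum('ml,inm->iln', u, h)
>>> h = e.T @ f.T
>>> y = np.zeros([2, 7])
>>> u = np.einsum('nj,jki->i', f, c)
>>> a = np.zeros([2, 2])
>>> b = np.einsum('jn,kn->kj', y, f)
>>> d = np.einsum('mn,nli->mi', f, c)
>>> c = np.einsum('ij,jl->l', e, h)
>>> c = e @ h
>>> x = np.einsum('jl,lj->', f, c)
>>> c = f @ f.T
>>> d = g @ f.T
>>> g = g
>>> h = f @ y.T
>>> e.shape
(7, 17)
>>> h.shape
(19, 2)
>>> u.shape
(3,)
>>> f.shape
(19, 7)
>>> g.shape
(17, 19, 7, 7)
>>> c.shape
(19, 19)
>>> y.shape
(2, 7)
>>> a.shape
(2, 2)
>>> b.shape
(19, 2)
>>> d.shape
(17, 19, 7, 19)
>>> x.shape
()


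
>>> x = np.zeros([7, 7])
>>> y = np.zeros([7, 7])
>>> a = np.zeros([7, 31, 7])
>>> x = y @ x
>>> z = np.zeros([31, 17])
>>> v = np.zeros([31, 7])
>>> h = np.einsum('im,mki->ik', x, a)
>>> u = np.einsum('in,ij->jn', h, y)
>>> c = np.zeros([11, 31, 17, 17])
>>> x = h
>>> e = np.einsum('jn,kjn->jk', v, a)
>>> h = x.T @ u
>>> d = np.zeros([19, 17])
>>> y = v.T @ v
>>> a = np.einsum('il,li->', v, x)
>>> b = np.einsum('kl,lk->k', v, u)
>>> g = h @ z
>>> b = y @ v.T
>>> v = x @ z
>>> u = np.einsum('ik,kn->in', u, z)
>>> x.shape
(7, 31)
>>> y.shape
(7, 7)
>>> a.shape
()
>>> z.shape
(31, 17)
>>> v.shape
(7, 17)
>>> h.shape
(31, 31)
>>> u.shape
(7, 17)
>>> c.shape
(11, 31, 17, 17)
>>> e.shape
(31, 7)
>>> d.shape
(19, 17)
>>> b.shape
(7, 31)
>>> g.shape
(31, 17)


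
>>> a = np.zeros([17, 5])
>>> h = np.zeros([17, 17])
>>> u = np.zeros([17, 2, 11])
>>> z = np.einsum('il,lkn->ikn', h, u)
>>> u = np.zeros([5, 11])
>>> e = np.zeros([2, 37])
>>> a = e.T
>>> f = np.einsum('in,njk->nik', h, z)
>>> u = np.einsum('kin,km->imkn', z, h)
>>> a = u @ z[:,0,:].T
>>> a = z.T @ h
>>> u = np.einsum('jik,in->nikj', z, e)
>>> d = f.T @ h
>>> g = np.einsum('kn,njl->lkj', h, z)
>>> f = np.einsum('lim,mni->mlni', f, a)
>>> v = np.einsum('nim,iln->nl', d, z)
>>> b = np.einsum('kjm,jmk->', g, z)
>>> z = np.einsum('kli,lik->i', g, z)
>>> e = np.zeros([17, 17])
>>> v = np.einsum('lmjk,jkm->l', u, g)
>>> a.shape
(11, 2, 17)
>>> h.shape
(17, 17)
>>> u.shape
(37, 2, 11, 17)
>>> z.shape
(2,)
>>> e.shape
(17, 17)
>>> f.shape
(11, 17, 2, 17)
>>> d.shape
(11, 17, 17)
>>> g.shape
(11, 17, 2)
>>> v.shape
(37,)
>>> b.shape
()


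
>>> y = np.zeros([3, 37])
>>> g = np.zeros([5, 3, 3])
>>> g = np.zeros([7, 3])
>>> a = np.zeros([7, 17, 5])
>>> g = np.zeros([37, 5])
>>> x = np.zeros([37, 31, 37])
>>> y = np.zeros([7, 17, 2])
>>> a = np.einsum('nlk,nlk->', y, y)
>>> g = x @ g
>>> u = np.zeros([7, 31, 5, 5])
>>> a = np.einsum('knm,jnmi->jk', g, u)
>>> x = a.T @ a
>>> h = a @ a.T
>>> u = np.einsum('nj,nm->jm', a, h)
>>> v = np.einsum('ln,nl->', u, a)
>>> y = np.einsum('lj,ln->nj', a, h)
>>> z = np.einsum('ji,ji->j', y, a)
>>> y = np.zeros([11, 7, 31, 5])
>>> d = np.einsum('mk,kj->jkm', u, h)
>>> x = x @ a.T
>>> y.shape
(11, 7, 31, 5)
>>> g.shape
(37, 31, 5)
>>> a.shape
(7, 37)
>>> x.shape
(37, 7)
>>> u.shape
(37, 7)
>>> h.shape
(7, 7)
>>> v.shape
()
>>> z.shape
(7,)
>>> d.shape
(7, 7, 37)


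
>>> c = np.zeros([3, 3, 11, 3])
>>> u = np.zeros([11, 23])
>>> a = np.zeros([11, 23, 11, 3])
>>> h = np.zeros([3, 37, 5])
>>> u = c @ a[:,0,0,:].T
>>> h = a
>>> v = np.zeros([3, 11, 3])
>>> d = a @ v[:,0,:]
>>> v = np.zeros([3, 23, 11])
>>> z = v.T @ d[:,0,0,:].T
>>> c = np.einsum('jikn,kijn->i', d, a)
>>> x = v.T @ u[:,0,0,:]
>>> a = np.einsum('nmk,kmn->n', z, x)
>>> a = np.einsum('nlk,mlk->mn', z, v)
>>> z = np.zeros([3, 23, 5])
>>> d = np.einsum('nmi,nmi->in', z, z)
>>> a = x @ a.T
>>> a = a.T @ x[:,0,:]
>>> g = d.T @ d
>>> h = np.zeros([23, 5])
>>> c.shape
(23,)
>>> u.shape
(3, 3, 11, 11)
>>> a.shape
(3, 23, 11)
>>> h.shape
(23, 5)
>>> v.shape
(3, 23, 11)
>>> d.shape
(5, 3)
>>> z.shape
(3, 23, 5)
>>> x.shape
(11, 23, 11)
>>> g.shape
(3, 3)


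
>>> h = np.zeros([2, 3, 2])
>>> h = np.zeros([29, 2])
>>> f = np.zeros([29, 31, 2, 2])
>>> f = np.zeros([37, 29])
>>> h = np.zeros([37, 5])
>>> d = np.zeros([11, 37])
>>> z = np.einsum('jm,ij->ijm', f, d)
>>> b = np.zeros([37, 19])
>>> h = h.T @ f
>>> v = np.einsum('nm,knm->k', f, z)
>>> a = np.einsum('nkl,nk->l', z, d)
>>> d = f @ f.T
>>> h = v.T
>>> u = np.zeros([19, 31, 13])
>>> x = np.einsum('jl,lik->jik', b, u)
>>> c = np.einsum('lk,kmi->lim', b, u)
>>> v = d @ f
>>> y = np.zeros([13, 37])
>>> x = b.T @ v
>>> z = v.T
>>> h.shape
(11,)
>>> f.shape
(37, 29)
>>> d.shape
(37, 37)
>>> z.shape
(29, 37)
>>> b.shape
(37, 19)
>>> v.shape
(37, 29)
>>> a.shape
(29,)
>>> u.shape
(19, 31, 13)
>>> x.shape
(19, 29)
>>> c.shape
(37, 13, 31)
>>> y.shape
(13, 37)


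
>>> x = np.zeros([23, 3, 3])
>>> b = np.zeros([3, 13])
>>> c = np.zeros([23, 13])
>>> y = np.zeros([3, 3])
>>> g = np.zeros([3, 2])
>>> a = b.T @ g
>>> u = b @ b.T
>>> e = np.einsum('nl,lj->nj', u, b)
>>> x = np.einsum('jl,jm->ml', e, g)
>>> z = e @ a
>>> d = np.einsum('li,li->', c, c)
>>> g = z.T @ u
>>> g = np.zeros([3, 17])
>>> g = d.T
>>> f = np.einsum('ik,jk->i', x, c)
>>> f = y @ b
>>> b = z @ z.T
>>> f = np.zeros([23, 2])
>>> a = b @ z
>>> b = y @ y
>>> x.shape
(2, 13)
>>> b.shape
(3, 3)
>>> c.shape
(23, 13)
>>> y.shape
(3, 3)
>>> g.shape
()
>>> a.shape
(3, 2)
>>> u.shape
(3, 3)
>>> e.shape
(3, 13)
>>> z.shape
(3, 2)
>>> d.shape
()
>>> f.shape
(23, 2)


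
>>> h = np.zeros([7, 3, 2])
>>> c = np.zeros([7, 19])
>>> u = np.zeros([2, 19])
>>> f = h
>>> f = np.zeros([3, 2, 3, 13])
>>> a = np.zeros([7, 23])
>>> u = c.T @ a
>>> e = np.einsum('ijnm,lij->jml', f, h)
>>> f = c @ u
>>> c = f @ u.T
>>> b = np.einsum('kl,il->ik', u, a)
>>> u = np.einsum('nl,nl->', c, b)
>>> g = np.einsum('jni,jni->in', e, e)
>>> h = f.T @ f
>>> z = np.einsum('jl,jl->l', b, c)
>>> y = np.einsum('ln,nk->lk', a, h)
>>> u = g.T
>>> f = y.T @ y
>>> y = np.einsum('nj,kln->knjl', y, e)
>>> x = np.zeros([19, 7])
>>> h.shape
(23, 23)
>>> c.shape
(7, 19)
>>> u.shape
(13, 7)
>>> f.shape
(23, 23)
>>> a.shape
(7, 23)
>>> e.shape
(2, 13, 7)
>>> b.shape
(7, 19)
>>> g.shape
(7, 13)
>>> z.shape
(19,)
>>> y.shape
(2, 7, 23, 13)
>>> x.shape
(19, 7)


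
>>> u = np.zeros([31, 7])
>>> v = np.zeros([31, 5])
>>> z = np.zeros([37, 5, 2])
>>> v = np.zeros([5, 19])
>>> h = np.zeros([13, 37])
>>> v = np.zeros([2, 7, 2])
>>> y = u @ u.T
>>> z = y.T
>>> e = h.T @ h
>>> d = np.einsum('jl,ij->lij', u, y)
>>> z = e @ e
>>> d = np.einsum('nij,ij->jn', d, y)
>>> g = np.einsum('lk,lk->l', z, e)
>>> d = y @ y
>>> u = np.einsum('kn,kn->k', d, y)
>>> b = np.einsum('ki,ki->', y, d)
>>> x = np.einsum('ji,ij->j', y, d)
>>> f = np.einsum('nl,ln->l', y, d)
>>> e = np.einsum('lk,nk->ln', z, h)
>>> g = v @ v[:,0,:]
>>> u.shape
(31,)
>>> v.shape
(2, 7, 2)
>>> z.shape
(37, 37)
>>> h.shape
(13, 37)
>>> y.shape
(31, 31)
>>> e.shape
(37, 13)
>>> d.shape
(31, 31)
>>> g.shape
(2, 7, 2)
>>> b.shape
()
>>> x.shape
(31,)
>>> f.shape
(31,)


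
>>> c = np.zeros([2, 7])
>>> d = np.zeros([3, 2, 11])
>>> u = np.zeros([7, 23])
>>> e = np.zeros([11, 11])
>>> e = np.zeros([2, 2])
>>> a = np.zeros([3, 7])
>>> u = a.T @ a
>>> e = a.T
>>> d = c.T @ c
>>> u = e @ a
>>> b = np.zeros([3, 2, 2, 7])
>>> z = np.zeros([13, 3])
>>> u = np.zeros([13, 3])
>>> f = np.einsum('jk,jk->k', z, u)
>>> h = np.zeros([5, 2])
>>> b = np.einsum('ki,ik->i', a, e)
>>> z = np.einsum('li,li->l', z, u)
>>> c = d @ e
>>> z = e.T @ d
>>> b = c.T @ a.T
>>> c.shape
(7, 3)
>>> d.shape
(7, 7)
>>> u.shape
(13, 3)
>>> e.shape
(7, 3)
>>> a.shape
(3, 7)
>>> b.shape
(3, 3)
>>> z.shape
(3, 7)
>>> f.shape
(3,)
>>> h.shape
(5, 2)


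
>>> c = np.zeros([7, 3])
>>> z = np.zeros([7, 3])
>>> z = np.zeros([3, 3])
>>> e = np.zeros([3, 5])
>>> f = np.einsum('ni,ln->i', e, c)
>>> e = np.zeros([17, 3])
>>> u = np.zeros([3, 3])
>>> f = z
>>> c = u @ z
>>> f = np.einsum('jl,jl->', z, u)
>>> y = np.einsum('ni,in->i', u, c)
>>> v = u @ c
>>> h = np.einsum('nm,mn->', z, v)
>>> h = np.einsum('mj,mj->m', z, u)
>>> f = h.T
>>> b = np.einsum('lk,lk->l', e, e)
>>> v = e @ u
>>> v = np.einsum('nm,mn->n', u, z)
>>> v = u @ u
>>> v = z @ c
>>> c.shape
(3, 3)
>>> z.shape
(3, 3)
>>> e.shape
(17, 3)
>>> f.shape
(3,)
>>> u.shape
(3, 3)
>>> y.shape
(3,)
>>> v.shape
(3, 3)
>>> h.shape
(3,)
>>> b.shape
(17,)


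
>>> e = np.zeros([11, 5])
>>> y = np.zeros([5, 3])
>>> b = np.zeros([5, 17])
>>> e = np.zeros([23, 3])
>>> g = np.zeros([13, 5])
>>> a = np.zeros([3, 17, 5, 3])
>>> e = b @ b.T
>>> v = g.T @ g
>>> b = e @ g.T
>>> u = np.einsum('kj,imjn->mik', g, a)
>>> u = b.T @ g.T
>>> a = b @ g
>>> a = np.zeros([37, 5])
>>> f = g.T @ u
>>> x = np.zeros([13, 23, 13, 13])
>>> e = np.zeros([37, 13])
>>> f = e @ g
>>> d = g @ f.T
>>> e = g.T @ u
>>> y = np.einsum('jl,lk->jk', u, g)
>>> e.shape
(5, 13)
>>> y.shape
(13, 5)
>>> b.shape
(5, 13)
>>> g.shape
(13, 5)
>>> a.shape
(37, 5)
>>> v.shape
(5, 5)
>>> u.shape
(13, 13)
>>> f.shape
(37, 5)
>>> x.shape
(13, 23, 13, 13)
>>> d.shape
(13, 37)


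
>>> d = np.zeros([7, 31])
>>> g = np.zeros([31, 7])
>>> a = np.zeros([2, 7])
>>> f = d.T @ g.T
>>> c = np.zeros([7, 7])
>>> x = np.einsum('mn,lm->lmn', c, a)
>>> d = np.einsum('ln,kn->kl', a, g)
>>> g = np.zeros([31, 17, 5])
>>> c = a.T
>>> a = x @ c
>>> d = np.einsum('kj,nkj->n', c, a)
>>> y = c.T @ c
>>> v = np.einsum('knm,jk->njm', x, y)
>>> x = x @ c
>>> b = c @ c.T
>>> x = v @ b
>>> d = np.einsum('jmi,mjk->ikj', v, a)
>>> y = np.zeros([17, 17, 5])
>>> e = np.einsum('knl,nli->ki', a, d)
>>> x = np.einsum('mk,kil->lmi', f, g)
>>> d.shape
(7, 2, 7)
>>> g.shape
(31, 17, 5)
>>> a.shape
(2, 7, 2)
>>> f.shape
(31, 31)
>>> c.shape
(7, 2)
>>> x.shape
(5, 31, 17)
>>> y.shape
(17, 17, 5)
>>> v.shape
(7, 2, 7)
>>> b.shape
(7, 7)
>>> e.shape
(2, 7)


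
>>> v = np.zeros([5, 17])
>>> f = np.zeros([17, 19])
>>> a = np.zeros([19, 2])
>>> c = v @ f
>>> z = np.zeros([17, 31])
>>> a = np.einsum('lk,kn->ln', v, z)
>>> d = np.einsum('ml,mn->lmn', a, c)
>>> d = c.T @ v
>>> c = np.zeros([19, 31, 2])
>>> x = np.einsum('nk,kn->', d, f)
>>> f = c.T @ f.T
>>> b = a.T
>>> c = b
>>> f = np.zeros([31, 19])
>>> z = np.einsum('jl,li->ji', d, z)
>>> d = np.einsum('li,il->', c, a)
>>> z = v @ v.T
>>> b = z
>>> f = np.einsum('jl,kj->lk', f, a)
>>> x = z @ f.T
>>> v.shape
(5, 17)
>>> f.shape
(19, 5)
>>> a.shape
(5, 31)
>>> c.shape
(31, 5)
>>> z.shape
(5, 5)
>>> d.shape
()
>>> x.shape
(5, 19)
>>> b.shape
(5, 5)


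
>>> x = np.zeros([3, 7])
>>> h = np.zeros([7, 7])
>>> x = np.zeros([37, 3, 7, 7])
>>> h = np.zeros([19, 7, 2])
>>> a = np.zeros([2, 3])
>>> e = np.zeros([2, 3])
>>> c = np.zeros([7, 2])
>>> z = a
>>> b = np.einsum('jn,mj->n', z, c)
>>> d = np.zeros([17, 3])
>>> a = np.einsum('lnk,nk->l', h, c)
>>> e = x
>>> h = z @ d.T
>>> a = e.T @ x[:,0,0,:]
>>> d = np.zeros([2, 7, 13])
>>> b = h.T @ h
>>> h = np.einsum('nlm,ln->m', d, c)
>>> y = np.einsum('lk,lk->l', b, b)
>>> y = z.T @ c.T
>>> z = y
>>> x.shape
(37, 3, 7, 7)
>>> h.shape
(13,)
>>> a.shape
(7, 7, 3, 7)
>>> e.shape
(37, 3, 7, 7)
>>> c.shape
(7, 2)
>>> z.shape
(3, 7)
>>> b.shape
(17, 17)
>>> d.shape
(2, 7, 13)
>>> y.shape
(3, 7)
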